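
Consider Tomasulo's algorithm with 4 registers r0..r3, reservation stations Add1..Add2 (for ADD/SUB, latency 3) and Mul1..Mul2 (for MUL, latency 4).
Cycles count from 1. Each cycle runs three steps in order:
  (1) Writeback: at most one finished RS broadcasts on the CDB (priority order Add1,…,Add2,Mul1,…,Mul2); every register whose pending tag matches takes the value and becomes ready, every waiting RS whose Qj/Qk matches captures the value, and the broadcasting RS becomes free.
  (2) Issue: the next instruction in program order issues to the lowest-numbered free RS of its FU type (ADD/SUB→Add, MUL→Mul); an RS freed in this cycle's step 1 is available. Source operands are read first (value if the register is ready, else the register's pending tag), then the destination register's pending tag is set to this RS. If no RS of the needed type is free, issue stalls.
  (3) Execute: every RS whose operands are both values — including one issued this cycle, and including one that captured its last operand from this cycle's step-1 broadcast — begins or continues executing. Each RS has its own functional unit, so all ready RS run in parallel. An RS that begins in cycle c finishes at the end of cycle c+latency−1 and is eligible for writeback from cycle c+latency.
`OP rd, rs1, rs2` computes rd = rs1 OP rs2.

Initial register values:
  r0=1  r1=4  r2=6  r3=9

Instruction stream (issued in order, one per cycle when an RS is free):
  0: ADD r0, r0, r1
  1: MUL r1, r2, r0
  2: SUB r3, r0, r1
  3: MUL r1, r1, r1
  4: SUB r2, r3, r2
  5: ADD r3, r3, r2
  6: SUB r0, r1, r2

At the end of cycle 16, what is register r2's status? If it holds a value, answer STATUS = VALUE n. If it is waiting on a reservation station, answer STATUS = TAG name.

  c1: issue ADD r0<-Add1  regs: r0:Add1,r1:4,r2:6,r3:9
  c2: issue MUL r1<-Mul1  regs: r0:Add1,r1:Mul1,r2:6,r3:9
  c3: issue SUB r3<-Add2  regs: r0:Add1,r1:Mul1,r2:6,r3:Add2
  c4: CDB Add1=5; issue MUL r1<-Mul2  regs: r0:5,r1:Mul2,r2:6,r3:Add2
  c5: issue SUB r2<-Add1  regs: r0:5,r1:Mul2,r2:Add1,r3:Add2
  c6: stall  regs: r0:5,r1:Mul2,r2:Add1,r3:Add2
  c7: stall  regs: r0:5,r1:Mul2,r2:Add1,r3:Add2
  c8: CDB Mul1=30; stall  regs: r0:5,r1:Mul2,r2:Add1,r3:Add2
  c9: stall  regs: r0:5,r1:Mul2,r2:Add1,r3:Add2
  c10: stall  regs: r0:5,r1:Mul2,r2:Add1,r3:Add2
  c11: CDB Add2=-25; issue ADD r3<-Add2  regs: r0:5,r1:Mul2,r2:Add1,r3:Add2
  c12: CDB Mul2=900; stall  regs: r0:5,r1:900,r2:Add1,r3:Add2
  c13: stall  regs: r0:5,r1:900,r2:Add1,r3:Add2
  c14: CDB Add1=-31; issue SUB r0<-Add1  regs: r0:Add1,r1:900,r2:-31,r3:Add2
  c15: -  regs: r0:Add1,r1:900,r2:-31,r3:Add2
  c16: -  regs: r0:Add1,r1:900,r2:-31,r3:Add2

STATUS = VALUE -31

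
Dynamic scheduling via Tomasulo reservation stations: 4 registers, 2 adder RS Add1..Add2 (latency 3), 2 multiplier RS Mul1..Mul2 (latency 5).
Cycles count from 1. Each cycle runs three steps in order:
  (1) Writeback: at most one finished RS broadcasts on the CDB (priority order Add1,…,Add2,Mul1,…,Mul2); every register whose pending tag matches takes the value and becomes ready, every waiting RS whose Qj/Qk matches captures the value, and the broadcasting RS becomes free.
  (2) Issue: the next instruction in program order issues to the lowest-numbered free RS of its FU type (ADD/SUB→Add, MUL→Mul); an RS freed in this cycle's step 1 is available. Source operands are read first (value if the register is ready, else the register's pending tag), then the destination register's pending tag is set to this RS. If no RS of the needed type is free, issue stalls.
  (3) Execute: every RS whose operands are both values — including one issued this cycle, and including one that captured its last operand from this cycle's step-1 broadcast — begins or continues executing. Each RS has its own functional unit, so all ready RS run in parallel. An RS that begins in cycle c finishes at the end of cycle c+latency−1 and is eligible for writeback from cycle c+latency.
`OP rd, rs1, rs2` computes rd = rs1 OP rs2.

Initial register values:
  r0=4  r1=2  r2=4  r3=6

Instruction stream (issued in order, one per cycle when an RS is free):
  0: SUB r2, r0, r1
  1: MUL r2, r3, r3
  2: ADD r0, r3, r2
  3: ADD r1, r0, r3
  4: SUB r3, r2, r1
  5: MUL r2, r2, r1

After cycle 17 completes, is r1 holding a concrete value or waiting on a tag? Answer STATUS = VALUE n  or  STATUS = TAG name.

c1: issue SUB r2<-Add1 | r0:4,r1:2,r2:Add1,r3:6
c2: issue MUL r2<-Mul1 | r0:4,r1:2,r2:Mul1,r3:6
c3: issue ADD r0<-Add2 | r0:Add2,r1:2,r2:Mul1,r3:6
c4: CDB Add1=2; issue ADD r1<-Add1 | r0:Add2,r1:Add1,r2:Mul1,r3:6
c5: stall | r0:Add2,r1:Add1,r2:Mul1,r3:6
c6: stall | r0:Add2,r1:Add1,r2:Mul1,r3:6
c7: CDB Mul1=36; stall | r0:Add2,r1:Add1,r2:36,r3:6
c8: stall | r0:Add2,r1:Add1,r2:36,r3:6
c9: stall | r0:Add2,r1:Add1,r2:36,r3:6
c10: CDB Add2=42; issue SUB r3<-Add2 | r0:42,r1:Add1,r2:36,r3:Add2
c11: issue MUL r2<-Mul1 | r0:42,r1:Add1,r2:Mul1,r3:Add2
c12: - | r0:42,r1:Add1,r2:Mul1,r3:Add2
c13: CDB Add1=48 | r0:42,r1:48,r2:Mul1,r3:Add2
c14: - | r0:42,r1:48,r2:Mul1,r3:Add2
c15: - | r0:42,r1:48,r2:Mul1,r3:Add2
c16: CDB Add2=-12 | r0:42,r1:48,r2:Mul1,r3:-12
c17: - | r0:42,r1:48,r2:Mul1,r3:-12

STATUS = VALUE 48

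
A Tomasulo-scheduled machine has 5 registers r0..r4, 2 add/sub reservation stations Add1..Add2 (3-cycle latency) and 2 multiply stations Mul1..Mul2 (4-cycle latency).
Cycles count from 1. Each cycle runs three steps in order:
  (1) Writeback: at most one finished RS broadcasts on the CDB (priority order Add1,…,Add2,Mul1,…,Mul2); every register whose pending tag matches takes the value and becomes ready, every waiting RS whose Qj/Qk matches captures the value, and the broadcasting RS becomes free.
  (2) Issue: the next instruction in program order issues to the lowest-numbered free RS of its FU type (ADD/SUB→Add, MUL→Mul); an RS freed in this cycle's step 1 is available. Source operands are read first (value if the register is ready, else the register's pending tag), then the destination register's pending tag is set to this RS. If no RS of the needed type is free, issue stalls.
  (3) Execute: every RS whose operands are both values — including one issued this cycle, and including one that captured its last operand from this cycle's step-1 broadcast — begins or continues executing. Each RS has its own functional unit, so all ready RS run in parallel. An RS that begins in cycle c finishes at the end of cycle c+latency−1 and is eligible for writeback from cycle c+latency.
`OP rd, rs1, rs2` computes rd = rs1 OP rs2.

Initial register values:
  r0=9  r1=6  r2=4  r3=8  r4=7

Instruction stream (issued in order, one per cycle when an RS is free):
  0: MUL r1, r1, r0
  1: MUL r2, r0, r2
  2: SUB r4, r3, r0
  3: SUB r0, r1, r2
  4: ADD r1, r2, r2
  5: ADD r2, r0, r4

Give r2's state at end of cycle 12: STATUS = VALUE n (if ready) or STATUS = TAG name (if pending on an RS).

STATUS = TAG Add1

cycle 1: issue MUL r1<-Mul1 // r0:9,r1:Mul1,r2:4,r3:8,r4:7
cycle 2: issue MUL r2<-Mul2 // r0:9,r1:Mul1,r2:Mul2,r3:8,r4:7
cycle 3: issue SUB r4<-Add1 // r0:9,r1:Mul1,r2:Mul2,r3:8,r4:Add1
cycle 4: issue SUB r0<-Add2 // r0:Add2,r1:Mul1,r2:Mul2,r3:8,r4:Add1
cycle 5: CDB Mul1=54; stall // r0:Add2,r1:54,r2:Mul2,r3:8,r4:Add1
cycle 6: CDB Add1=-1; issue ADD r1<-Add1 // r0:Add2,r1:Add1,r2:Mul2,r3:8,r4:-1
cycle 7: CDB Mul2=36; stall // r0:Add2,r1:Add1,r2:36,r3:8,r4:-1
cycle 8: stall // r0:Add2,r1:Add1,r2:36,r3:8,r4:-1
cycle 9: stall // r0:Add2,r1:Add1,r2:36,r3:8,r4:-1
cycle 10: CDB Add1=72; issue ADD r2<-Add1 // r0:Add2,r1:72,r2:Add1,r3:8,r4:-1
cycle 11: CDB Add2=18 // r0:18,r1:72,r2:Add1,r3:8,r4:-1
cycle 12: - // r0:18,r1:72,r2:Add1,r3:8,r4:-1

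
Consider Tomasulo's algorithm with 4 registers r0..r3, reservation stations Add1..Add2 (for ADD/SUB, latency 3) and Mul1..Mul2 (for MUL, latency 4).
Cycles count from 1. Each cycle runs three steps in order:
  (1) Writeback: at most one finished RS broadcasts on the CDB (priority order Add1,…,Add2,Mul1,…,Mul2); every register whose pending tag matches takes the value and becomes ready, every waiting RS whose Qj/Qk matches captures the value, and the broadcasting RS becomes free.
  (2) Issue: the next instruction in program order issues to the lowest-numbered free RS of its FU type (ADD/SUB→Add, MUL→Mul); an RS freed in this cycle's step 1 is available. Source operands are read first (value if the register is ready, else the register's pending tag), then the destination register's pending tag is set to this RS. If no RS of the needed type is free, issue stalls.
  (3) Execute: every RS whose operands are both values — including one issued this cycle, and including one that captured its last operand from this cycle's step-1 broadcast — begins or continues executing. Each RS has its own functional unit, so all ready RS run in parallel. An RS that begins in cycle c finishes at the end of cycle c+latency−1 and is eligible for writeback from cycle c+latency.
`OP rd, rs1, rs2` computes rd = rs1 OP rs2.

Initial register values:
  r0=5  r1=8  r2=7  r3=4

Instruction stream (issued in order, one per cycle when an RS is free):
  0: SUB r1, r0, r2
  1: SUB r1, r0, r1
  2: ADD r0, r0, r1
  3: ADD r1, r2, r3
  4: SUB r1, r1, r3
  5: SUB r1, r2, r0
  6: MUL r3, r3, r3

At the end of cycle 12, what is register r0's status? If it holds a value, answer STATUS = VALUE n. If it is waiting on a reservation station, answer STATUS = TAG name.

STATUS = VALUE 12

cycle 1: issue SUB r1<-Add1 // r0:5,r1:Add1,r2:7,r3:4
cycle 2: issue SUB r1<-Add2 // r0:5,r1:Add2,r2:7,r3:4
cycle 3: stall // r0:5,r1:Add2,r2:7,r3:4
cycle 4: CDB Add1=-2; issue ADD r0<-Add1 // r0:Add1,r1:Add2,r2:7,r3:4
cycle 5: stall // r0:Add1,r1:Add2,r2:7,r3:4
cycle 6: stall // r0:Add1,r1:Add2,r2:7,r3:4
cycle 7: CDB Add2=7; issue ADD r1<-Add2 // r0:Add1,r1:Add2,r2:7,r3:4
cycle 8: stall // r0:Add1,r1:Add2,r2:7,r3:4
cycle 9: stall // r0:Add1,r1:Add2,r2:7,r3:4
cycle 10: CDB Add1=12; issue SUB r1<-Add1 // r0:12,r1:Add1,r2:7,r3:4
cycle 11: CDB Add2=11; issue SUB r1<-Add2 // r0:12,r1:Add2,r2:7,r3:4
cycle 12: issue MUL r3<-Mul1 // r0:12,r1:Add2,r2:7,r3:Mul1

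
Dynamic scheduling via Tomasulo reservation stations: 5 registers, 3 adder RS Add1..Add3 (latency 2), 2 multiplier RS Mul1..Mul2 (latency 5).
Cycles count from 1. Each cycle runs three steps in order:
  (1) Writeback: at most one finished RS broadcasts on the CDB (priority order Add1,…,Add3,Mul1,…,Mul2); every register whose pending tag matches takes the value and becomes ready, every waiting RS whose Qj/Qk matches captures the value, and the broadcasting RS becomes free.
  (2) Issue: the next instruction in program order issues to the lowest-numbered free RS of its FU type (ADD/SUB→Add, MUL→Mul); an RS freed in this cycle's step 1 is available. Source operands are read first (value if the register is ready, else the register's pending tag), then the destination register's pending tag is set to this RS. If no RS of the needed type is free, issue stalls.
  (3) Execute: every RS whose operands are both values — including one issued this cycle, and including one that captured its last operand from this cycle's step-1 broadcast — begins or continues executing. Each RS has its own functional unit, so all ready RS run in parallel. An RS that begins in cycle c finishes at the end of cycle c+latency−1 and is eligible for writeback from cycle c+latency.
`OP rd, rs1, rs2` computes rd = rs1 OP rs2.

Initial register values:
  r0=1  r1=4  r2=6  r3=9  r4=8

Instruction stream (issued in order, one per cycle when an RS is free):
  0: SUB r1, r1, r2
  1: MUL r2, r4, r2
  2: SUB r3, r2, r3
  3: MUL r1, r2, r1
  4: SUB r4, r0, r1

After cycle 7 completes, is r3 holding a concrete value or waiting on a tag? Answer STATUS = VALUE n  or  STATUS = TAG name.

STATUS = TAG Add1

  c1: issue SUB r1<-Add1  regs: r0:1,r1:Add1,r2:6,r3:9,r4:8
  c2: issue MUL r2<-Mul1  regs: r0:1,r1:Add1,r2:Mul1,r3:9,r4:8
  c3: CDB Add1=-2; issue SUB r3<-Add1  regs: r0:1,r1:-2,r2:Mul1,r3:Add1,r4:8
  c4: issue MUL r1<-Mul2  regs: r0:1,r1:Mul2,r2:Mul1,r3:Add1,r4:8
  c5: issue SUB r4<-Add2  regs: r0:1,r1:Mul2,r2:Mul1,r3:Add1,r4:Add2
  c6: -  regs: r0:1,r1:Mul2,r2:Mul1,r3:Add1,r4:Add2
  c7: CDB Mul1=48  regs: r0:1,r1:Mul2,r2:48,r3:Add1,r4:Add2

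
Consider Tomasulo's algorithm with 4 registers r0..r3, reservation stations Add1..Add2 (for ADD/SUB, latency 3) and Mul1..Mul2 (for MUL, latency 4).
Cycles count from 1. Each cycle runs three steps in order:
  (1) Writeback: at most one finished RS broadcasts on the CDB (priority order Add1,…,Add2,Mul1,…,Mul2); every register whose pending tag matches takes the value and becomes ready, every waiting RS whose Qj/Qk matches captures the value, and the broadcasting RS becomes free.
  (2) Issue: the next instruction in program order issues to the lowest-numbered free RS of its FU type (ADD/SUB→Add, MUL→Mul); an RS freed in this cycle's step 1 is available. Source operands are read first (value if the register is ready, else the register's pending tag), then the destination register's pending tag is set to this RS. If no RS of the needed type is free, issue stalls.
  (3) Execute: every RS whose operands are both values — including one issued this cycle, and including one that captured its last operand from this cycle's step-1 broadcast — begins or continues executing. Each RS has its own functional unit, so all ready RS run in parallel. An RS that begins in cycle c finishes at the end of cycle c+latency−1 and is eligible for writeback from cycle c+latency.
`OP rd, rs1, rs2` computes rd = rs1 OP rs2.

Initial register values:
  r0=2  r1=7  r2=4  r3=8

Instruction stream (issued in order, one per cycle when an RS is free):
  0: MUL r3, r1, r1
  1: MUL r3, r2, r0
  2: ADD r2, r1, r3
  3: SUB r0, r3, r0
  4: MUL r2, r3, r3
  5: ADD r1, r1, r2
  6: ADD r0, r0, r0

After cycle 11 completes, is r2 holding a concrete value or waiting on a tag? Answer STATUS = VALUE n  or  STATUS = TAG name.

c1: issue MUL r3<-Mul1 | r0:2,r1:7,r2:4,r3:Mul1
c2: issue MUL r3<-Mul2 | r0:2,r1:7,r2:4,r3:Mul2
c3: issue ADD r2<-Add1 | r0:2,r1:7,r2:Add1,r3:Mul2
c4: issue SUB r0<-Add2 | r0:Add2,r1:7,r2:Add1,r3:Mul2
c5: CDB Mul1=49; issue MUL r2<-Mul1 | r0:Add2,r1:7,r2:Mul1,r3:Mul2
c6: CDB Mul2=8; stall | r0:Add2,r1:7,r2:Mul1,r3:8
c7: stall | r0:Add2,r1:7,r2:Mul1,r3:8
c8: stall | r0:Add2,r1:7,r2:Mul1,r3:8
c9: CDB Add1=15; issue ADD r1<-Add1 | r0:Add2,r1:Add1,r2:Mul1,r3:8
c10: CDB Add2=6; issue ADD r0<-Add2 | r0:Add2,r1:Add1,r2:Mul1,r3:8
c11: CDB Mul1=64 | r0:Add2,r1:Add1,r2:64,r3:8

STATUS = VALUE 64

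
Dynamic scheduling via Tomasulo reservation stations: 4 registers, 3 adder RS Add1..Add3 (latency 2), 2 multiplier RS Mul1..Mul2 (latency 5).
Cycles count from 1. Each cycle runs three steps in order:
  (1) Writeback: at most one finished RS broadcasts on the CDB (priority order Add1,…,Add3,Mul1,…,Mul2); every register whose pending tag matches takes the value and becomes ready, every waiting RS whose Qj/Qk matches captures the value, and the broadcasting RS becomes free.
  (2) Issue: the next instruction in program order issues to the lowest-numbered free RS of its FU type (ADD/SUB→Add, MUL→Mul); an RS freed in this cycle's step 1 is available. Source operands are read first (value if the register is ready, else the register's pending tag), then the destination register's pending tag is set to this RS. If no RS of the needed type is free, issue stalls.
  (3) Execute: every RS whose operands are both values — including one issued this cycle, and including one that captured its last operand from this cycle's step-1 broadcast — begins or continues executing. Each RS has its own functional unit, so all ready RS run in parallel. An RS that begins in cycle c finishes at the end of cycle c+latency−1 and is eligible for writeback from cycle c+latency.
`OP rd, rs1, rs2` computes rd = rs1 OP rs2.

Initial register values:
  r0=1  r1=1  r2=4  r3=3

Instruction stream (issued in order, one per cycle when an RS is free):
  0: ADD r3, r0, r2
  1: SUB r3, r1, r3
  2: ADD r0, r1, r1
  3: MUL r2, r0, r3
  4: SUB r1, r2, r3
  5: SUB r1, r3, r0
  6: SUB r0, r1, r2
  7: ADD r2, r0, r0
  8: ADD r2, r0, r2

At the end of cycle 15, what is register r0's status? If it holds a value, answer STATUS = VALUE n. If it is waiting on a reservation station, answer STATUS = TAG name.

STATUS = VALUE 2

cycle 1: issue ADD r3<-Add1 // r0:1,r1:1,r2:4,r3:Add1
cycle 2: issue SUB r3<-Add2 // r0:1,r1:1,r2:4,r3:Add2
cycle 3: CDB Add1=5; issue ADD r0<-Add1 // r0:Add1,r1:1,r2:4,r3:Add2
cycle 4: issue MUL r2<-Mul1 // r0:Add1,r1:1,r2:Mul1,r3:Add2
cycle 5: CDB Add1=2; issue SUB r1<-Add1 // r0:2,r1:Add1,r2:Mul1,r3:Add2
cycle 6: CDB Add2=-4; issue SUB r1<-Add2 // r0:2,r1:Add2,r2:Mul1,r3:-4
cycle 7: issue SUB r0<-Add3 // r0:Add3,r1:Add2,r2:Mul1,r3:-4
cycle 8: CDB Add2=-6; issue ADD r2<-Add2 // r0:Add3,r1:-6,r2:Add2,r3:-4
cycle 9: stall // r0:Add3,r1:-6,r2:Add2,r3:-4
cycle 10: stall // r0:Add3,r1:-6,r2:Add2,r3:-4
cycle 11: CDB Mul1=-8; stall // r0:Add3,r1:-6,r2:Add2,r3:-4
cycle 12: stall // r0:Add3,r1:-6,r2:Add2,r3:-4
cycle 13: CDB Add1=-4; issue ADD r2<-Add1 // r0:Add3,r1:-6,r2:Add1,r3:-4
cycle 14: CDB Add3=2 // r0:2,r1:-6,r2:Add1,r3:-4
cycle 15: - // r0:2,r1:-6,r2:Add1,r3:-4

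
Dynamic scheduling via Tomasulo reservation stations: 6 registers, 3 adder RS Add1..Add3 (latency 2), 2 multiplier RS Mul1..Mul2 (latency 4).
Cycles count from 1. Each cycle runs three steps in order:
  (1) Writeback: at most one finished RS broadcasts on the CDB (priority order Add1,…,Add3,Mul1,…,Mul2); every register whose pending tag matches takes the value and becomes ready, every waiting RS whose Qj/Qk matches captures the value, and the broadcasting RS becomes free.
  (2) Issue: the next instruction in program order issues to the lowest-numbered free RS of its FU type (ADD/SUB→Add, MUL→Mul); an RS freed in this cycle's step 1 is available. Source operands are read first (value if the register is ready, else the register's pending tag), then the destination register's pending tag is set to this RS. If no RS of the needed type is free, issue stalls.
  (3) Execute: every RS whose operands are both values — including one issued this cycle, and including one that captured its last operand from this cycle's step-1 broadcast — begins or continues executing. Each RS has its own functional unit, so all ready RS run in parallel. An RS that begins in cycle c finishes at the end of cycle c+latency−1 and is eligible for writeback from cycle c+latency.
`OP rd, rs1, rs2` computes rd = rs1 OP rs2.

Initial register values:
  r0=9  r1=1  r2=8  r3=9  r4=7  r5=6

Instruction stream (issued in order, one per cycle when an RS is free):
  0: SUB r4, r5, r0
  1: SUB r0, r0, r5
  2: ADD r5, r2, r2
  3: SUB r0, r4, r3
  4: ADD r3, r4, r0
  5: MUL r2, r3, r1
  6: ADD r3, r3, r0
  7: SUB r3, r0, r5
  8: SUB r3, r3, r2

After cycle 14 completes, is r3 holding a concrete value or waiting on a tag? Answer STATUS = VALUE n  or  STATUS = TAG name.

STATUS = VALUE -13

c1: issue SUB r4<-Add1 | r0:9,r1:1,r2:8,r3:9,r4:Add1,r5:6
c2: issue SUB r0<-Add2 | r0:Add2,r1:1,r2:8,r3:9,r4:Add1,r5:6
c3: CDB Add1=-3; issue ADD r5<-Add1 | r0:Add2,r1:1,r2:8,r3:9,r4:-3,r5:Add1
c4: CDB Add2=3; issue SUB r0<-Add2 | r0:Add2,r1:1,r2:8,r3:9,r4:-3,r5:Add1
c5: CDB Add1=16; issue ADD r3<-Add1 | r0:Add2,r1:1,r2:8,r3:Add1,r4:-3,r5:16
c6: CDB Add2=-12; issue MUL r2<-Mul1 | r0:-12,r1:1,r2:Mul1,r3:Add1,r4:-3,r5:16
c7: issue ADD r3<-Add2 | r0:-12,r1:1,r2:Mul1,r3:Add2,r4:-3,r5:16
c8: CDB Add1=-15; issue SUB r3<-Add1 | r0:-12,r1:1,r2:Mul1,r3:Add1,r4:-3,r5:16
c9: issue SUB r3<-Add3 | r0:-12,r1:1,r2:Mul1,r3:Add3,r4:-3,r5:16
c10: CDB Add1=-28 | r0:-12,r1:1,r2:Mul1,r3:Add3,r4:-3,r5:16
c11: CDB Add2=-27 | r0:-12,r1:1,r2:Mul1,r3:Add3,r4:-3,r5:16
c12: CDB Mul1=-15 | r0:-12,r1:1,r2:-15,r3:Add3,r4:-3,r5:16
c13: - | r0:-12,r1:1,r2:-15,r3:Add3,r4:-3,r5:16
c14: CDB Add3=-13 | r0:-12,r1:1,r2:-15,r3:-13,r4:-3,r5:16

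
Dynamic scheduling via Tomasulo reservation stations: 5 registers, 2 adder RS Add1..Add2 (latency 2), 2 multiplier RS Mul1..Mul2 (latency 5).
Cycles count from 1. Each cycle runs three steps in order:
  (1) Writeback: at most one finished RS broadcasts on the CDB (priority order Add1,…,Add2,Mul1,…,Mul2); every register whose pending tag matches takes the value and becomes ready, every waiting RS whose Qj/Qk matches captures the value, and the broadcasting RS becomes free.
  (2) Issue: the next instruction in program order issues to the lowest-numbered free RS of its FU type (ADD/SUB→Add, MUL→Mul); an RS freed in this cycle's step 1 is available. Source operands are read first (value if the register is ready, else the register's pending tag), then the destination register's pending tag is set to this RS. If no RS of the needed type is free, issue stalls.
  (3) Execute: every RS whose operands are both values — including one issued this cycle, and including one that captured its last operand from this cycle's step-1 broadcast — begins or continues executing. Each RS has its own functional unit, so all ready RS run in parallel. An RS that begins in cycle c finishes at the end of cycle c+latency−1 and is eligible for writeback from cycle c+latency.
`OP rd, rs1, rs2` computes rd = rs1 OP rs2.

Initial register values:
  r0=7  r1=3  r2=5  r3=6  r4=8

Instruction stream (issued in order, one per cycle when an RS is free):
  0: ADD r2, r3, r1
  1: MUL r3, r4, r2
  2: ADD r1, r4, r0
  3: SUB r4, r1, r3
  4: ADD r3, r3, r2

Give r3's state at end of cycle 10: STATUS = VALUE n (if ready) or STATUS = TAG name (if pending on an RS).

c1: issue ADD r2<-Add1 | r0:7,r1:3,r2:Add1,r3:6,r4:8
c2: issue MUL r3<-Mul1 | r0:7,r1:3,r2:Add1,r3:Mul1,r4:8
c3: CDB Add1=9; issue ADD r1<-Add1 | r0:7,r1:Add1,r2:9,r3:Mul1,r4:8
c4: issue SUB r4<-Add2 | r0:7,r1:Add1,r2:9,r3:Mul1,r4:Add2
c5: CDB Add1=15; issue ADD r3<-Add1 | r0:7,r1:15,r2:9,r3:Add1,r4:Add2
c6: - | r0:7,r1:15,r2:9,r3:Add1,r4:Add2
c7: - | r0:7,r1:15,r2:9,r3:Add1,r4:Add2
c8: CDB Mul1=72 | r0:7,r1:15,r2:9,r3:Add1,r4:Add2
c9: - | r0:7,r1:15,r2:9,r3:Add1,r4:Add2
c10: CDB Add1=81 | r0:7,r1:15,r2:9,r3:81,r4:Add2

STATUS = VALUE 81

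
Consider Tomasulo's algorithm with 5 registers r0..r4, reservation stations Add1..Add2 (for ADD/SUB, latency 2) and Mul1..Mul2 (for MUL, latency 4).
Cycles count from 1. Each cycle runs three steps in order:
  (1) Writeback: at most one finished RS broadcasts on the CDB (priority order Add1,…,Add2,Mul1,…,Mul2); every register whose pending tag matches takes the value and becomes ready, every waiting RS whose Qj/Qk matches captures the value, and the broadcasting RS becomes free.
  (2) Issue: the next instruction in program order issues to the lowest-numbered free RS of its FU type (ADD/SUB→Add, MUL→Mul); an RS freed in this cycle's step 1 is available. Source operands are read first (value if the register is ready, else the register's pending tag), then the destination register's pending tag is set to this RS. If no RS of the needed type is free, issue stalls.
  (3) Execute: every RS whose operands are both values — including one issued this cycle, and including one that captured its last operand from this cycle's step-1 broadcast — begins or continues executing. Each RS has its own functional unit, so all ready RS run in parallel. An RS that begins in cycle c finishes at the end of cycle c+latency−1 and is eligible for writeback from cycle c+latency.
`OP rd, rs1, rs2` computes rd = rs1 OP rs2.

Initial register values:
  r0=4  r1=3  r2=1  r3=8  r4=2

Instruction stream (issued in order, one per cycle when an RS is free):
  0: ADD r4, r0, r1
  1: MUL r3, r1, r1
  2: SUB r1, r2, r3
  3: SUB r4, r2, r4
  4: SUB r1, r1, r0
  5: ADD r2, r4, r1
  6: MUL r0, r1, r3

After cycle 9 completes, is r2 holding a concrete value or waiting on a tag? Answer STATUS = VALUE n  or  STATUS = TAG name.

STATUS = TAG Add1

c1: issue ADD r4<-Add1 | r0:4,r1:3,r2:1,r3:8,r4:Add1
c2: issue MUL r3<-Mul1 | r0:4,r1:3,r2:1,r3:Mul1,r4:Add1
c3: CDB Add1=7; issue SUB r1<-Add1 | r0:4,r1:Add1,r2:1,r3:Mul1,r4:7
c4: issue SUB r4<-Add2 | r0:4,r1:Add1,r2:1,r3:Mul1,r4:Add2
c5: stall | r0:4,r1:Add1,r2:1,r3:Mul1,r4:Add2
c6: CDB Add2=-6; issue SUB r1<-Add2 | r0:4,r1:Add2,r2:1,r3:Mul1,r4:-6
c7: CDB Mul1=9; stall | r0:4,r1:Add2,r2:1,r3:9,r4:-6
c8: stall | r0:4,r1:Add2,r2:1,r3:9,r4:-6
c9: CDB Add1=-8; issue ADD r2<-Add1 | r0:4,r1:Add2,r2:Add1,r3:9,r4:-6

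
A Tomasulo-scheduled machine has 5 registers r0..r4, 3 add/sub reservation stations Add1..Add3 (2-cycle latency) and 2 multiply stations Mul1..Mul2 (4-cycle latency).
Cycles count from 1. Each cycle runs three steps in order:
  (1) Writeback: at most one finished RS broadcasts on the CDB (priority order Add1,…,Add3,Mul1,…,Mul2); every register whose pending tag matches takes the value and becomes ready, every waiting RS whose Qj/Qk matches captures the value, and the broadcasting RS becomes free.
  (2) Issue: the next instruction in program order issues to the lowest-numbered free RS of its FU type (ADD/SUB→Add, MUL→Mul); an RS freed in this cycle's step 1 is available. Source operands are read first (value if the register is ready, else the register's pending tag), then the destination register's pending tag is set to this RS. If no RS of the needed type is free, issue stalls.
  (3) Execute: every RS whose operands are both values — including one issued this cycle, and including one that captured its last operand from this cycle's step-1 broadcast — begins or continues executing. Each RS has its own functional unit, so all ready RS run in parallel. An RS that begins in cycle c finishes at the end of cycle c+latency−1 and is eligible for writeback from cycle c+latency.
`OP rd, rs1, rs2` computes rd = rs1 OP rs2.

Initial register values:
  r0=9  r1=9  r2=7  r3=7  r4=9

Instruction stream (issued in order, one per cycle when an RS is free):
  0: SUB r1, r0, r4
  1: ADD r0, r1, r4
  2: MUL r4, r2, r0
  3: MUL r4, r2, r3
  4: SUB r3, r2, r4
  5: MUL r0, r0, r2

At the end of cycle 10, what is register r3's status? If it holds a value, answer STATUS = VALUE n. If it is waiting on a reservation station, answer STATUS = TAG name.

c1: issue SUB r1<-Add1 | r0:9,r1:Add1,r2:7,r3:7,r4:9
c2: issue ADD r0<-Add2 | r0:Add2,r1:Add1,r2:7,r3:7,r4:9
c3: CDB Add1=0; issue MUL r4<-Mul1 | r0:Add2,r1:0,r2:7,r3:7,r4:Mul1
c4: issue MUL r4<-Mul2 | r0:Add2,r1:0,r2:7,r3:7,r4:Mul2
c5: CDB Add2=9; issue SUB r3<-Add1 | r0:9,r1:0,r2:7,r3:Add1,r4:Mul2
c6: stall | r0:9,r1:0,r2:7,r3:Add1,r4:Mul2
c7: stall | r0:9,r1:0,r2:7,r3:Add1,r4:Mul2
c8: CDB Mul2=49; issue MUL r0<-Mul2 | r0:Mul2,r1:0,r2:7,r3:Add1,r4:49
c9: CDB Mul1=63 | r0:Mul2,r1:0,r2:7,r3:Add1,r4:49
c10: CDB Add1=-42 | r0:Mul2,r1:0,r2:7,r3:-42,r4:49

STATUS = VALUE -42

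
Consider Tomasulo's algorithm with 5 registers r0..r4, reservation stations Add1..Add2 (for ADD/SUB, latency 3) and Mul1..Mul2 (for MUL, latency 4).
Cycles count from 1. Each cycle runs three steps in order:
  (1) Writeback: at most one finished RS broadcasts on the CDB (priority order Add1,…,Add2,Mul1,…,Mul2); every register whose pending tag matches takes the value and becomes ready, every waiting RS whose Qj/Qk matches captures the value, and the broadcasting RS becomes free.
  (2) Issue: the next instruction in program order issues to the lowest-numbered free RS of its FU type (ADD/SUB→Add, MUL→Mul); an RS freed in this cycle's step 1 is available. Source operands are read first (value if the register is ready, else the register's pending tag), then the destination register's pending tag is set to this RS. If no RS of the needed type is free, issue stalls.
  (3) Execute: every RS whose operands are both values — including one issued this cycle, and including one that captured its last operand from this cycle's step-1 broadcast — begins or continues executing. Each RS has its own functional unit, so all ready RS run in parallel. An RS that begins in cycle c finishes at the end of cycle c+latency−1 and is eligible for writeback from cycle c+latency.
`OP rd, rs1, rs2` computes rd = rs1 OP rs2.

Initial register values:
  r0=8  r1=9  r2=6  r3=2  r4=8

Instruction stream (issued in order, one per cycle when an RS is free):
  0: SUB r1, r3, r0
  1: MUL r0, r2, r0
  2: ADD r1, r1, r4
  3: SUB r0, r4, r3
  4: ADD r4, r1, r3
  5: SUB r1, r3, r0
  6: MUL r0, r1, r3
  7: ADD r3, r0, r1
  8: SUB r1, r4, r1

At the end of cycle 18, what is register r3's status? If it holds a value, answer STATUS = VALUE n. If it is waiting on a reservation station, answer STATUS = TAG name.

  c1: issue SUB r1<-Add1  regs: r0:8,r1:Add1,r2:6,r3:2,r4:8
  c2: issue MUL r0<-Mul1  regs: r0:Mul1,r1:Add1,r2:6,r3:2,r4:8
  c3: issue ADD r1<-Add2  regs: r0:Mul1,r1:Add2,r2:6,r3:2,r4:8
  c4: CDB Add1=-6; issue SUB r0<-Add1  regs: r0:Add1,r1:Add2,r2:6,r3:2,r4:8
  c5: stall  regs: r0:Add1,r1:Add2,r2:6,r3:2,r4:8
  c6: CDB Mul1=48; stall  regs: r0:Add1,r1:Add2,r2:6,r3:2,r4:8
  c7: CDB Add1=6; issue ADD r4<-Add1  regs: r0:6,r1:Add2,r2:6,r3:2,r4:Add1
  c8: CDB Add2=2; issue SUB r1<-Add2  regs: r0:6,r1:Add2,r2:6,r3:2,r4:Add1
  c9: issue MUL r0<-Mul1  regs: r0:Mul1,r1:Add2,r2:6,r3:2,r4:Add1
  c10: stall  regs: r0:Mul1,r1:Add2,r2:6,r3:2,r4:Add1
  c11: CDB Add1=4; issue ADD r3<-Add1  regs: r0:Mul1,r1:Add2,r2:6,r3:Add1,r4:4
  c12: CDB Add2=-4; issue SUB r1<-Add2  regs: r0:Mul1,r1:Add2,r2:6,r3:Add1,r4:4
  c13: -  regs: r0:Mul1,r1:Add2,r2:6,r3:Add1,r4:4
  c14: -  regs: r0:Mul1,r1:Add2,r2:6,r3:Add1,r4:4
  c15: CDB Add2=8  regs: r0:Mul1,r1:8,r2:6,r3:Add1,r4:4
  c16: CDB Mul1=-8  regs: r0:-8,r1:8,r2:6,r3:Add1,r4:4
  c17: -  regs: r0:-8,r1:8,r2:6,r3:Add1,r4:4
  c18: -  regs: r0:-8,r1:8,r2:6,r3:Add1,r4:4

STATUS = TAG Add1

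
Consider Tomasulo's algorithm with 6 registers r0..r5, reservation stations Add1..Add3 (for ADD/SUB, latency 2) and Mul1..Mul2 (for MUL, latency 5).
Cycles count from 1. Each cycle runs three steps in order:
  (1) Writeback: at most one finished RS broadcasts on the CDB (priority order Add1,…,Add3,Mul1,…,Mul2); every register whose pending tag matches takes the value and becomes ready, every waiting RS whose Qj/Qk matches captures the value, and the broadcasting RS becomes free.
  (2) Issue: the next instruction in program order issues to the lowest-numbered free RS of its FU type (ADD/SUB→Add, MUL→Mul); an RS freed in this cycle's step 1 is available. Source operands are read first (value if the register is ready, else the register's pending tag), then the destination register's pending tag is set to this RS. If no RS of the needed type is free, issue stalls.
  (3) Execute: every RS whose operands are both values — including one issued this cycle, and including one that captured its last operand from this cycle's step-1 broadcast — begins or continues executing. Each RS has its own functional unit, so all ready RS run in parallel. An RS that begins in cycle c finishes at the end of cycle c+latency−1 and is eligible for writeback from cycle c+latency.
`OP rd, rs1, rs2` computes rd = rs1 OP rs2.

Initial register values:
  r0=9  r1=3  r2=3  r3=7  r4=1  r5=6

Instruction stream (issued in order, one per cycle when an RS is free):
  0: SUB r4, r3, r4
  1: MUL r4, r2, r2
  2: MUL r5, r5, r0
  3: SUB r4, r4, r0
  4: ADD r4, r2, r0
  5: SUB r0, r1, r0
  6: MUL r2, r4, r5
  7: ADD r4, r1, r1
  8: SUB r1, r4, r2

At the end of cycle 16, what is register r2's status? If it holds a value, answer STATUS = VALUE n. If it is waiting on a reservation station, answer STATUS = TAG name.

STATUS = VALUE 648

c1: issue SUB r4<-Add1 | r0:9,r1:3,r2:3,r3:7,r4:Add1,r5:6
c2: issue MUL r4<-Mul1 | r0:9,r1:3,r2:3,r3:7,r4:Mul1,r5:6
c3: CDB Add1=6; issue MUL r5<-Mul2 | r0:9,r1:3,r2:3,r3:7,r4:Mul1,r5:Mul2
c4: issue SUB r4<-Add1 | r0:9,r1:3,r2:3,r3:7,r4:Add1,r5:Mul2
c5: issue ADD r4<-Add2 | r0:9,r1:3,r2:3,r3:7,r4:Add2,r5:Mul2
c6: issue SUB r0<-Add3 | r0:Add3,r1:3,r2:3,r3:7,r4:Add2,r5:Mul2
c7: CDB Add2=12; stall | r0:Add3,r1:3,r2:3,r3:7,r4:12,r5:Mul2
c8: CDB Add3=-6; stall | r0:-6,r1:3,r2:3,r3:7,r4:12,r5:Mul2
c9: CDB Mul1=9; issue MUL r2<-Mul1 | r0:-6,r1:3,r2:Mul1,r3:7,r4:12,r5:Mul2
c10: CDB Mul2=54; issue ADD r4<-Add2 | r0:-6,r1:3,r2:Mul1,r3:7,r4:Add2,r5:54
c11: CDB Add1=0; issue SUB r1<-Add1 | r0:-6,r1:Add1,r2:Mul1,r3:7,r4:Add2,r5:54
c12: CDB Add2=6 | r0:-6,r1:Add1,r2:Mul1,r3:7,r4:6,r5:54
c13: - | r0:-6,r1:Add1,r2:Mul1,r3:7,r4:6,r5:54
c14: - | r0:-6,r1:Add1,r2:Mul1,r3:7,r4:6,r5:54
c15: CDB Mul1=648 | r0:-6,r1:Add1,r2:648,r3:7,r4:6,r5:54
c16: - | r0:-6,r1:Add1,r2:648,r3:7,r4:6,r5:54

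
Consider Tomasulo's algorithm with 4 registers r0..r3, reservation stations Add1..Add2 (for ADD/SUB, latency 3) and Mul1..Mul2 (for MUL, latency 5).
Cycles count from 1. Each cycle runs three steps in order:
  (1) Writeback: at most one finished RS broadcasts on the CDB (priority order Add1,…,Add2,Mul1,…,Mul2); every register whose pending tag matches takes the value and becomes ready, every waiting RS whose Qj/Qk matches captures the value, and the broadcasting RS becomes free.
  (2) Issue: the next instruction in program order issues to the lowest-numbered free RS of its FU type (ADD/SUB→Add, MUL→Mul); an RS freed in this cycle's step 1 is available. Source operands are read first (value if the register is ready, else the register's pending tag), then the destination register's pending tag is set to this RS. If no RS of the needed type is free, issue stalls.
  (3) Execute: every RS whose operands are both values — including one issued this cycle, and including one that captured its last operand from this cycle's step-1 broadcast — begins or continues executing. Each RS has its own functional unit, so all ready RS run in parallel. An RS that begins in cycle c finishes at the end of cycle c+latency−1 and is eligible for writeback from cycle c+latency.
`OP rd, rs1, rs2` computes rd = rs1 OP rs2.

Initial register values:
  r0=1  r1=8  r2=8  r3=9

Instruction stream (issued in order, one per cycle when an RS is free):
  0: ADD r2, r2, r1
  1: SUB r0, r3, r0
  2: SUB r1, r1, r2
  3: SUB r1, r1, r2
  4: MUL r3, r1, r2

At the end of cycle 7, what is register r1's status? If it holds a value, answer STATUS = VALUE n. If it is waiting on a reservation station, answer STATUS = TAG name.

STATUS = TAG Add2

  c1: issue ADD r2<-Add1  regs: r0:1,r1:8,r2:Add1,r3:9
  c2: issue SUB r0<-Add2  regs: r0:Add2,r1:8,r2:Add1,r3:9
  c3: stall  regs: r0:Add2,r1:8,r2:Add1,r3:9
  c4: CDB Add1=16; issue SUB r1<-Add1  regs: r0:Add2,r1:Add1,r2:16,r3:9
  c5: CDB Add2=8; issue SUB r1<-Add2  regs: r0:8,r1:Add2,r2:16,r3:9
  c6: issue MUL r3<-Mul1  regs: r0:8,r1:Add2,r2:16,r3:Mul1
  c7: CDB Add1=-8  regs: r0:8,r1:Add2,r2:16,r3:Mul1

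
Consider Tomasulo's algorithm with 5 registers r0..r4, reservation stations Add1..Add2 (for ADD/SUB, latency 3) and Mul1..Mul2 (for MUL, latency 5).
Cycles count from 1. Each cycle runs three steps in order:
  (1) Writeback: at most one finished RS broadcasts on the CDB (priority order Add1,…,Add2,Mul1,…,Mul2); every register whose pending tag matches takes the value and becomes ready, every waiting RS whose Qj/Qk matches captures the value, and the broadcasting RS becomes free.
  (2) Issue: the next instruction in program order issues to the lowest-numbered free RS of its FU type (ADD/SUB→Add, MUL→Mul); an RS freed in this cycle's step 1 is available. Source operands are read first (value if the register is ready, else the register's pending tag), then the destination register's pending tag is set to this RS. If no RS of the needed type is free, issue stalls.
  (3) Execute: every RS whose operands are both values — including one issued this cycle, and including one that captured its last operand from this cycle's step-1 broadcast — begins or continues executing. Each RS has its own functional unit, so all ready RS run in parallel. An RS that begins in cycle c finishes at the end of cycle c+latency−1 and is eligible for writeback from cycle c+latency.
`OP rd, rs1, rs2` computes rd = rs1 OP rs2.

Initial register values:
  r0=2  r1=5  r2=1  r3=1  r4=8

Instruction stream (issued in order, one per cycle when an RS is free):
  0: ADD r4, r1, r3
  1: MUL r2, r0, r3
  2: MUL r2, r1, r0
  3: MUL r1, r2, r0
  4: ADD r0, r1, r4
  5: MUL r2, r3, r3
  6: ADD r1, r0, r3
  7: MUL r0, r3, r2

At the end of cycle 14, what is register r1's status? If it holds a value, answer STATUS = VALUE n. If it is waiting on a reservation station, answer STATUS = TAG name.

c1: issue ADD r4<-Add1 | r0:2,r1:5,r2:1,r3:1,r4:Add1
c2: issue MUL r2<-Mul1 | r0:2,r1:5,r2:Mul1,r3:1,r4:Add1
c3: issue MUL r2<-Mul2 | r0:2,r1:5,r2:Mul2,r3:1,r4:Add1
c4: CDB Add1=6; stall | r0:2,r1:5,r2:Mul2,r3:1,r4:6
c5: stall | r0:2,r1:5,r2:Mul2,r3:1,r4:6
c6: stall | r0:2,r1:5,r2:Mul2,r3:1,r4:6
c7: CDB Mul1=2; issue MUL r1<-Mul1 | r0:2,r1:Mul1,r2:Mul2,r3:1,r4:6
c8: CDB Mul2=10; issue ADD r0<-Add1 | r0:Add1,r1:Mul1,r2:10,r3:1,r4:6
c9: issue MUL r2<-Mul2 | r0:Add1,r1:Mul1,r2:Mul2,r3:1,r4:6
c10: issue ADD r1<-Add2 | r0:Add1,r1:Add2,r2:Mul2,r3:1,r4:6
c11: stall | r0:Add1,r1:Add2,r2:Mul2,r3:1,r4:6
c12: stall | r0:Add1,r1:Add2,r2:Mul2,r3:1,r4:6
c13: CDB Mul1=20; issue MUL r0<-Mul1 | r0:Mul1,r1:Add2,r2:Mul2,r3:1,r4:6
c14: CDB Mul2=1 | r0:Mul1,r1:Add2,r2:1,r3:1,r4:6

STATUS = TAG Add2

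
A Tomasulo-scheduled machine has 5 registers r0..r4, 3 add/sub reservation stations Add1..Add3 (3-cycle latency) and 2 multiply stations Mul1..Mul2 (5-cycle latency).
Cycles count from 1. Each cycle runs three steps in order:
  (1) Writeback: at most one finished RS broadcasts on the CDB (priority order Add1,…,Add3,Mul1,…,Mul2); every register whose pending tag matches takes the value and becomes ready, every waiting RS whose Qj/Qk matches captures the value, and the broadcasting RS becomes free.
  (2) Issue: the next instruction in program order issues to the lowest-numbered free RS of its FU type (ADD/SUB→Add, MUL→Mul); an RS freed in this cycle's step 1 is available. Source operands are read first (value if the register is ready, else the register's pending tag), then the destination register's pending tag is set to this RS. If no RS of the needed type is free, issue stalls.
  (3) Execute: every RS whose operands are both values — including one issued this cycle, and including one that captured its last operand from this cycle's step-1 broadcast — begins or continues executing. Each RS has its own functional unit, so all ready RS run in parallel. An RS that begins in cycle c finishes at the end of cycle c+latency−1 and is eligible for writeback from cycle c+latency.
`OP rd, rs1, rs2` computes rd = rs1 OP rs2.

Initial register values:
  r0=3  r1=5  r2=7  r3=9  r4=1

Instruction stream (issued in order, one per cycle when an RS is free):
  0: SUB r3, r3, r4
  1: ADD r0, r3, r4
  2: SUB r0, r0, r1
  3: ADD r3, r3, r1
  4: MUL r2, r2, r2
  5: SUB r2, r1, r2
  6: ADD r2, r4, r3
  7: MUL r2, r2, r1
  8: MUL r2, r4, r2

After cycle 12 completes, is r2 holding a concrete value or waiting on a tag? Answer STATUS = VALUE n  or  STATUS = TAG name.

STATUS = TAG Mul1

cycle 1: issue SUB r3<-Add1 // r0:3,r1:5,r2:7,r3:Add1,r4:1
cycle 2: issue ADD r0<-Add2 // r0:Add2,r1:5,r2:7,r3:Add1,r4:1
cycle 3: issue SUB r0<-Add3 // r0:Add3,r1:5,r2:7,r3:Add1,r4:1
cycle 4: CDB Add1=8; issue ADD r3<-Add1 // r0:Add3,r1:5,r2:7,r3:Add1,r4:1
cycle 5: issue MUL r2<-Mul1 // r0:Add3,r1:5,r2:Mul1,r3:Add1,r4:1
cycle 6: stall // r0:Add3,r1:5,r2:Mul1,r3:Add1,r4:1
cycle 7: CDB Add1=13; issue SUB r2<-Add1 // r0:Add3,r1:5,r2:Add1,r3:13,r4:1
cycle 8: CDB Add2=9; issue ADD r2<-Add2 // r0:Add3,r1:5,r2:Add2,r3:13,r4:1
cycle 9: issue MUL r2<-Mul2 // r0:Add3,r1:5,r2:Mul2,r3:13,r4:1
cycle 10: CDB Mul1=49; issue MUL r2<-Mul1 // r0:Add3,r1:5,r2:Mul1,r3:13,r4:1
cycle 11: CDB Add2=14 // r0:Add3,r1:5,r2:Mul1,r3:13,r4:1
cycle 12: CDB Add3=4 // r0:4,r1:5,r2:Mul1,r3:13,r4:1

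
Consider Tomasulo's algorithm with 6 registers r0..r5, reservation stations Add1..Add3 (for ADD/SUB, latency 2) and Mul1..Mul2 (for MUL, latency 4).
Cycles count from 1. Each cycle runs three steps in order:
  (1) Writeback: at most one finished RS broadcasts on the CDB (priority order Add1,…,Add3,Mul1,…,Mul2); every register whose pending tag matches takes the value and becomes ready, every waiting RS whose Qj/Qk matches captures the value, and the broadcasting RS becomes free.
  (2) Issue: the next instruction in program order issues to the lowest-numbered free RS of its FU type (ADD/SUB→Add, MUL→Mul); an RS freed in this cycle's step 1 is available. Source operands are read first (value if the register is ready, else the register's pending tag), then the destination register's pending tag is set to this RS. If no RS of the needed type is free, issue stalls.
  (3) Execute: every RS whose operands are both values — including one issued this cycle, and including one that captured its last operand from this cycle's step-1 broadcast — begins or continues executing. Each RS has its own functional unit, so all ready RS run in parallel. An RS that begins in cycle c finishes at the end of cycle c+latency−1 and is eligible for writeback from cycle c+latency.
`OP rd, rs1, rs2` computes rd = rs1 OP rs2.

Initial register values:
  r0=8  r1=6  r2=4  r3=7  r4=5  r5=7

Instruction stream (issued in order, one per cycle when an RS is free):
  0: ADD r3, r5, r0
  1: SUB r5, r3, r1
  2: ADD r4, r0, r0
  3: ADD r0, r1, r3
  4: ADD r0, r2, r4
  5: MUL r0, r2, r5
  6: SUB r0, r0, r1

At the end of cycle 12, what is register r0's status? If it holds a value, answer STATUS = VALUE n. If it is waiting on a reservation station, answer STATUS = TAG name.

cycle 1: issue ADD r3<-Add1 // r0:8,r1:6,r2:4,r3:Add1,r4:5,r5:7
cycle 2: issue SUB r5<-Add2 // r0:8,r1:6,r2:4,r3:Add1,r4:5,r5:Add2
cycle 3: CDB Add1=15; issue ADD r4<-Add1 // r0:8,r1:6,r2:4,r3:15,r4:Add1,r5:Add2
cycle 4: issue ADD r0<-Add3 // r0:Add3,r1:6,r2:4,r3:15,r4:Add1,r5:Add2
cycle 5: CDB Add1=16; issue ADD r0<-Add1 // r0:Add1,r1:6,r2:4,r3:15,r4:16,r5:Add2
cycle 6: CDB Add2=9; issue MUL r0<-Mul1 // r0:Mul1,r1:6,r2:4,r3:15,r4:16,r5:9
cycle 7: CDB Add1=20; issue SUB r0<-Add1 // r0:Add1,r1:6,r2:4,r3:15,r4:16,r5:9
cycle 8: CDB Add3=21 // r0:Add1,r1:6,r2:4,r3:15,r4:16,r5:9
cycle 9: - // r0:Add1,r1:6,r2:4,r3:15,r4:16,r5:9
cycle 10: CDB Mul1=36 // r0:Add1,r1:6,r2:4,r3:15,r4:16,r5:9
cycle 11: - // r0:Add1,r1:6,r2:4,r3:15,r4:16,r5:9
cycle 12: CDB Add1=30 // r0:30,r1:6,r2:4,r3:15,r4:16,r5:9

STATUS = VALUE 30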